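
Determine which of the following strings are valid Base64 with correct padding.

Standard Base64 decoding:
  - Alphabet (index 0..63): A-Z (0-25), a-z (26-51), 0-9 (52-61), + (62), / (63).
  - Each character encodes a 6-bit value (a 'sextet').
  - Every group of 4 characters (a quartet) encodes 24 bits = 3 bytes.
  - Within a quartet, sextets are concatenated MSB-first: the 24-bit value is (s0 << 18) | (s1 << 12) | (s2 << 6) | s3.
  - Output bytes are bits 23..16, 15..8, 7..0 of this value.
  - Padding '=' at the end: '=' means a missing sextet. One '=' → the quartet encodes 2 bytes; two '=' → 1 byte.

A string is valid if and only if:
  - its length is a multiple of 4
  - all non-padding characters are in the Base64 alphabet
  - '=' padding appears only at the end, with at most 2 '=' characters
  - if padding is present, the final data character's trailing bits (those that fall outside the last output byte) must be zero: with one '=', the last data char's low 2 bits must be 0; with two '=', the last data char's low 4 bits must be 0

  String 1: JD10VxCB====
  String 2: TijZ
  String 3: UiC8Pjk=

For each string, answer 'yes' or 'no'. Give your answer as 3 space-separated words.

Answer: no yes yes

Derivation:
String 1: 'JD10VxCB====' → invalid (4 pad chars (max 2))
String 2: 'TijZ' → valid
String 3: 'UiC8Pjk=' → valid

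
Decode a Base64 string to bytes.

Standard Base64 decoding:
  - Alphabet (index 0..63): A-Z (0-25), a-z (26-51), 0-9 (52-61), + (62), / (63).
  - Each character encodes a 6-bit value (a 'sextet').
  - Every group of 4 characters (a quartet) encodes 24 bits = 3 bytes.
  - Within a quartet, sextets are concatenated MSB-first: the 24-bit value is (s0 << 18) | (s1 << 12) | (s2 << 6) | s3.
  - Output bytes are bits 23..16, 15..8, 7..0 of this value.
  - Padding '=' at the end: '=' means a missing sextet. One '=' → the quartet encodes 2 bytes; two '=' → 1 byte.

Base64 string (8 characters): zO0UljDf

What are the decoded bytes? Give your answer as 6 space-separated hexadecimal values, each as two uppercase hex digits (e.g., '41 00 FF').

Answer: CC ED 14 96 30 DF

Derivation:
After char 0 ('z'=51): chars_in_quartet=1 acc=0x33 bytes_emitted=0
After char 1 ('O'=14): chars_in_quartet=2 acc=0xCCE bytes_emitted=0
After char 2 ('0'=52): chars_in_quartet=3 acc=0x333B4 bytes_emitted=0
After char 3 ('U'=20): chars_in_quartet=4 acc=0xCCED14 -> emit CC ED 14, reset; bytes_emitted=3
After char 4 ('l'=37): chars_in_quartet=1 acc=0x25 bytes_emitted=3
After char 5 ('j'=35): chars_in_quartet=2 acc=0x963 bytes_emitted=3
After char 6 ('D'=3): chars_in_quartet=3 acc=0x258C3 bytes_emitted=3
After char 7 ('f'=31): chars_in_quartet=4 acc=0x9630DF -> emit 96 30 DF, reset; bytes_emitted=6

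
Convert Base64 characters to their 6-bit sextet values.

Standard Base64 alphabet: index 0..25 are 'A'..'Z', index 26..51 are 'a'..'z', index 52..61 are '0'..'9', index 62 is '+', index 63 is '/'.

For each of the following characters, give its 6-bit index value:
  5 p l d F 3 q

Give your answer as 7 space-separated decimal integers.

'5': 0..9 range, 52 + ord('5') − ord('0') = 57
'p': a..z range, 26 + ord('p') − ord('a') = 41
'l': a..z range, 26 + ord('l') − ord('a') = 37
'd': a..z range, 26 + ord('d') − ord('a') = 29
'F': A..Z range, ord('F') − ord('A') = 5
'3': 0..9 range, 52 + ord('3') − ord('0') = 55
'q': a..z range, 26 + ord('q') − ord('a') = 42

Answer: 57 41 37 29 5 55 42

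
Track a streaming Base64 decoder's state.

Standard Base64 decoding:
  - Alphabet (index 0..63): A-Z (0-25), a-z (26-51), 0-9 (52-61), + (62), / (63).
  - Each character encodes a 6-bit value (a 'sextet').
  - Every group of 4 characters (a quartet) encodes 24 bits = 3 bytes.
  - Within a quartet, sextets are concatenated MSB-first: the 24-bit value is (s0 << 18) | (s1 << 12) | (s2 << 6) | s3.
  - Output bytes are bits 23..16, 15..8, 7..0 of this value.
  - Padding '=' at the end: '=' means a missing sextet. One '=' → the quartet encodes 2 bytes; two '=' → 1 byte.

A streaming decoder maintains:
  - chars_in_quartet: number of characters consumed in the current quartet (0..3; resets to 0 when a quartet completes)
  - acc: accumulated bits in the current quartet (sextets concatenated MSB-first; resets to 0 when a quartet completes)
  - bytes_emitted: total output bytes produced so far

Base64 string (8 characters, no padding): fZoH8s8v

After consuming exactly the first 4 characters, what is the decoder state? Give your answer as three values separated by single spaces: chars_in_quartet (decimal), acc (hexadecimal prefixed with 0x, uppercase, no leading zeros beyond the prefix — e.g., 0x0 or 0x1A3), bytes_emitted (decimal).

Answer: 0 0x0 3

Derivation:
After char 0 ('f'=31): chars_in_quartet=1 acc=0x1F bytes_emitted=0
After char 1 ('Z'=25): chars_in_quartet=2 acc=0x7D9 bytes_emitted=0
After char 2 ('o'=40): chars_in_quartet=3 acc=0x1F668 bytes_emitted=0
After char 3 ('H'=7): chars_in_quartet=4 acc=0x7D9A07 -> emit 7D 9A 07, reset; bytes_emitted=3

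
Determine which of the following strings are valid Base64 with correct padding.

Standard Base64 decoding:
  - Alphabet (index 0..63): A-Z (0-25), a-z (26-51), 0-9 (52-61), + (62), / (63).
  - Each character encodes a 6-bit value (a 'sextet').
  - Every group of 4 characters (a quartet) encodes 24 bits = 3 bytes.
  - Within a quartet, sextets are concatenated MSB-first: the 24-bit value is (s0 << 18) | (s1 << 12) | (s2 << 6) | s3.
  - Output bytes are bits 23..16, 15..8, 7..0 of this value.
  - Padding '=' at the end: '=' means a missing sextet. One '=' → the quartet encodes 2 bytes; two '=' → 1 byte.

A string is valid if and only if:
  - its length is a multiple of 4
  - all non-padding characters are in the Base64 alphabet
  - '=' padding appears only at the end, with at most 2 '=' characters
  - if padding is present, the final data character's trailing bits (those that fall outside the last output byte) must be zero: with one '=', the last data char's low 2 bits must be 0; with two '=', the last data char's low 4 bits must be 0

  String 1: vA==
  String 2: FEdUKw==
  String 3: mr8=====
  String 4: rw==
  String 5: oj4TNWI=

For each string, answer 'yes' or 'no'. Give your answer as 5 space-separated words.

String 1: 'vA==' → valid
String 2: 'FEdUKw==' → valid
String 3: 'mr8=====' → invalid (5 pad chars (max 2))
String 4: 'rw==' → valid
String 5: 'oj4TNWI=' → valid

Answer: yes yes no yes yes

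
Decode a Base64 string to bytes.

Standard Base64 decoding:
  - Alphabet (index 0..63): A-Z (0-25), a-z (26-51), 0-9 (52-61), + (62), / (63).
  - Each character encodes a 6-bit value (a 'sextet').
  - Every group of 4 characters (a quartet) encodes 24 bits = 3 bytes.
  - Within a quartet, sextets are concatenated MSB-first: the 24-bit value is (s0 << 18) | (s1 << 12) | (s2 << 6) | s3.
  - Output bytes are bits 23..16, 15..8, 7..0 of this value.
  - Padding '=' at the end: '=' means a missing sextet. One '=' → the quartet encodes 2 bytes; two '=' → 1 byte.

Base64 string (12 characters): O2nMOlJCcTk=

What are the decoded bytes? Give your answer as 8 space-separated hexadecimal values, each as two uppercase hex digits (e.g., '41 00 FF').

After char 0 ('O'=14): chars_in_quartet=1 acc=0xE bytes_emitted=0
After char 1 ('2'=54): chars_in_quartet=2 acc=0x3B6 bytes_emitted=0
After char 2 ('n'=39): chars_in_quartet=3 acc=0xEDA7 bytes_emitted=0
After char 3 ('M'=12): chars_in_quartet=4 acc=0x3B69CC -> emit 3B 69 CC, reset; bytes_emitted=3
After char 4 ('O'=14): chars_in_quartet=1 acc=0xE bytes_emitted=3
After char 5 ('l'=37): chars_in_quartet=2 acc=0x3A5 bytes_emitted=3
After char 6 ('J'=9): chars_in_quartet=3 acc=0xE949 bytes_emitted=3
After char 7 ('C'=2): chars_in_quartet=4 acc=0x3A5242 -> emit 3A 52 42, reset; bytes_emitted=6
After char 8 ('c'=28): chars_in_quartet=1 acc=0x1C bytes_emitted=6
After char 9 ('T'=19): chars_in_quartet=2 acc=0x713 bytes_emitted=6
After char 10 ('k'=36): chars_in_quartet=3 acc=0x1C4E4 bytes_emitted=6
Padding '=': partial quartet acc=0x1C4E4 -> emit 71 39; bytes_emitted=8

Answer: 3B 69 CC 3A 52 42 71 39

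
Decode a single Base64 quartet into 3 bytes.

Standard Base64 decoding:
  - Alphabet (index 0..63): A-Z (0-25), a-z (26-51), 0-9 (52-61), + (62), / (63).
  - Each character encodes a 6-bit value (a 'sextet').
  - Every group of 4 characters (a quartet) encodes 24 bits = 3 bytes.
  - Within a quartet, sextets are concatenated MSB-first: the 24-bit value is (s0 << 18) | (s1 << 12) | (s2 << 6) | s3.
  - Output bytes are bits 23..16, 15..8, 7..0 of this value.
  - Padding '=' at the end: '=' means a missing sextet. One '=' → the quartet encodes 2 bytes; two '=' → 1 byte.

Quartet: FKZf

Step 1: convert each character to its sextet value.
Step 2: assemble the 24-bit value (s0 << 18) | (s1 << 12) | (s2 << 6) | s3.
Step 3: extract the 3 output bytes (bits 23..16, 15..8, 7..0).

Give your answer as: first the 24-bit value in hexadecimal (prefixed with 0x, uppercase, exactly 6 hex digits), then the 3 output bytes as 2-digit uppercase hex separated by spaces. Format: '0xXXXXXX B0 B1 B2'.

Answer: 0x14A65F 14 A6 5F

Derivation:
Sextets: F=5, K=10, Z=25, f=31
24-bit: (5<<18) | (10<<12) | (25<<6) | 31
      = 0x140000 | 0x00A000 | 0x000640 | 0x00001F
      = 0x14A65F
Bytes: (v>>16)&0xFF=14, (v>>8)&0xFF=A6, v&0xFF=5F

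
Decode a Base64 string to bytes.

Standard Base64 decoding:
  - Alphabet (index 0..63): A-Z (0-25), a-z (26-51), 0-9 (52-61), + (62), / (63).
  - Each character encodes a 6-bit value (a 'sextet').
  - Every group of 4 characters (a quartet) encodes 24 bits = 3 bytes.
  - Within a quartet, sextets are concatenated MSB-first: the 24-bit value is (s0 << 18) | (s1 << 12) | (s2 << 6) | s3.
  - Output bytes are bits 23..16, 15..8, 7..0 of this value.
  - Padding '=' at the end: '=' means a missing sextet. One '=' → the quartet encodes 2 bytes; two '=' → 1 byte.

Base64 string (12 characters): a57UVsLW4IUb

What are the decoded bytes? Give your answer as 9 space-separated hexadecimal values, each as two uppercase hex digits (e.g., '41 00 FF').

Answer: 6B 9E D4 56 C2 D6 E0 85 1B

Derivation:
After char 0 ('a'=26): chars_in_quartet=1 acc=0x1A bytes_emitted=0
After char 1 ('5'=57): chars_in_quartet=2 acc=0x6B9 bytes_emitted=0
After char 2 ('7'=59): chars_in_quartet=3 acc=0x1AE7B bytes_emitted=0
After char 3 ('U'=20): chars_in_quartet=4 acc=0x6B9ED4 -> emit 6B 9E D4, reset; bytes_emitted=3
After char 4 ('V'=21): chars_in_quartet=1 acc=0x15 bytes_emitted=3
After char 5 ('s'=44): chars_in_quartet=2 acc=0x56C bytes_emitted=3
After char 6 ('L'=11): chars_in_quartet=3 acc=0x15B0B bytes_emitted=3
After char 7 ('W'=22): chars_in_quartet=4 acc=0x56C2D6 -> emit 56 C2 D6, reset; bytes_emitted=6
After char 8 ('4'=56): chars_in_quartet=1 acc=0x38 bytes_emitted=6
After char 9 ('I'=8): chars_in_quartet=2 acc=0xE08 bytes_emitted=6
After char 10 ('U'=20): chars_in_quartet=3 acc=0x38214 bytes_emitted=6
After char 11 ('b'=27): chars_in_quartet=4 acc=0xE0851B -> emit E0 85 1B, reset; bytes_emitted=9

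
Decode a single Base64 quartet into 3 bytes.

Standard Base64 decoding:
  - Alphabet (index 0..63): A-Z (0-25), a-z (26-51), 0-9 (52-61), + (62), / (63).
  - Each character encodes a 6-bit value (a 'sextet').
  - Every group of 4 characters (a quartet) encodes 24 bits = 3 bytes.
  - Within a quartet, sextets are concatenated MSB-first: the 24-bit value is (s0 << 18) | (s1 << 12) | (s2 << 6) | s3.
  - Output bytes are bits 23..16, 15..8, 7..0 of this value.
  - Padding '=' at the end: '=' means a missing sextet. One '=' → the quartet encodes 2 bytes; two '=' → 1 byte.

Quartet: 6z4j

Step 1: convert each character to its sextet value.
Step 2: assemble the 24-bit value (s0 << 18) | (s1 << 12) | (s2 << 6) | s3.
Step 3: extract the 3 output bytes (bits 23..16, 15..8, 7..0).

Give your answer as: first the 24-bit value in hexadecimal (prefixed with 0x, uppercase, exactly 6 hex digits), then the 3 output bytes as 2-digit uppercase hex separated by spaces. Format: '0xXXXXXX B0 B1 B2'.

Answer: 0xEB3E23 EB 3E 23

Derivation:
Sextets: 6=58, z=51, 4=56, j=35
24-bit: (58<<18) | (51<<12) | (56<<6) | 35
      = 0xE80000 | 0x033000 | 0x000E00 | 0x000023
      = 0xEB3E23
Bytes: (v>>16)&0xFF=EB, (v>>8)&0xFF=3E, v&0xFF=23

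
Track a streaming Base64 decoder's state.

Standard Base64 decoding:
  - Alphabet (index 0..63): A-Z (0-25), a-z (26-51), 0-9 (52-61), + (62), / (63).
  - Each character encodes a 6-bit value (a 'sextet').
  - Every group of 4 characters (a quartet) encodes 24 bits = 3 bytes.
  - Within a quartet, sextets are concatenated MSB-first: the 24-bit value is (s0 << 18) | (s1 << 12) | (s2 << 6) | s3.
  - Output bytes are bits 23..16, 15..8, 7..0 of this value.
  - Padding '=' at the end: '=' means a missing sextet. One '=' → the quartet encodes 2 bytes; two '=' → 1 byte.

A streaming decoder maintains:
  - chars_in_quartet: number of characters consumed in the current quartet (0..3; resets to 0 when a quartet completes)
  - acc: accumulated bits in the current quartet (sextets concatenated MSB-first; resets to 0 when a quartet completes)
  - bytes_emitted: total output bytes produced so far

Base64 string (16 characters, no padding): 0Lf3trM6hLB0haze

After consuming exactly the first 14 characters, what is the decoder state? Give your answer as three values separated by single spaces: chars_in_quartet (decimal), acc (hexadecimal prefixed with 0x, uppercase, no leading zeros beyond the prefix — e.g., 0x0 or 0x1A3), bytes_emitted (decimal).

Answer: 2 0x85A 9

Derivation:
After char 0 ('0'=52): chars_in_quartet=1 acc=0x34 bytes_emitted=0
After char 1 ('L'=11): chars_in_quartet=2 acc=0xD0B bytes_emitted=0
After char 2 ('f'=31): chars_in_quartet=3 acc=0x342DF bytes_emitted=0
After char 3 ('3'=55): chars_in_quartet=4 acc=0xD0B7F7 -> emit D0 B7 F7, reset; bytes_emitted=3
After char 4 ('t'=45): chars_in_quartet=1 acc=0x2D bytes_emitted=3
After char 5 ('r'=43): chars_in_quartet=2 acc=0xB6B bytes_emitted=3
After char 6 ('M'=12): chars_in_quartet=3 acc=0x2DACC bytes_emitted=3
After char 7 ('6'=58): chars_in_quartet=4 acc=0xB6B33A -> emit B6 B3 3A, reset; bytes_emitted=6
After char 8 ('h'=33): chars_in_quartet=1 acc=0x21 bytes_emitted=6
After char 9 ('L'=11): chars_in_quartet=2 acc=0x84B bytes_emitted=6
After char 10 ('B'=1): chars_in_quartet=3 acc=0x212C1 bytes_emitted=6
After char 11 ('0'=52): chars_in_quartet=4 acc=0x84B074 -> emit 84 B0 74, reset; bytes_emitted=9
After char 12 ('h'=33): chars_in_quartet=1 acc=0x21 bytes_emitted=9
After char 13 ('a'=26): chars_in_quartet=2 acc=0x85A bytes_emitted=9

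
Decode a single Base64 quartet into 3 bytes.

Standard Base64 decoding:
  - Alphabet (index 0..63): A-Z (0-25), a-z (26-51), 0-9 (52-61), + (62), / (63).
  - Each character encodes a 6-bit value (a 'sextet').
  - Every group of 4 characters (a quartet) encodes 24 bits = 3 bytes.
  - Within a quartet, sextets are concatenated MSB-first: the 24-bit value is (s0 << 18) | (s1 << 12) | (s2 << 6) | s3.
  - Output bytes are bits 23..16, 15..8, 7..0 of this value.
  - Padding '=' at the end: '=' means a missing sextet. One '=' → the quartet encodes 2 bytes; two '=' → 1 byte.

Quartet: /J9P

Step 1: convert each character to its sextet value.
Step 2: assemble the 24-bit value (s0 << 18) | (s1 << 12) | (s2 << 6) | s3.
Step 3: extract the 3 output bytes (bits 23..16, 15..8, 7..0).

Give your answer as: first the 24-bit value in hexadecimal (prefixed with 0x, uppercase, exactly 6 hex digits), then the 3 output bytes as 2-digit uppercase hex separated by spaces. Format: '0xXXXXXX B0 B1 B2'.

Answer: 0xFC9F4F FC 9F 4F

Derivation:
Sextets: /=63, J=9, 9=61, P=15
24-bit: (63<<18) | (9<<12) | (61<<6) | 15
      = 0xFC0000 | 0x009000 | 0x000F40 | 0x00000F
      = 0xFC9F4F
Bytes: (v>>16)&0xFF=FC, (v>>8)&0xFF=9F, v&0xFF=4F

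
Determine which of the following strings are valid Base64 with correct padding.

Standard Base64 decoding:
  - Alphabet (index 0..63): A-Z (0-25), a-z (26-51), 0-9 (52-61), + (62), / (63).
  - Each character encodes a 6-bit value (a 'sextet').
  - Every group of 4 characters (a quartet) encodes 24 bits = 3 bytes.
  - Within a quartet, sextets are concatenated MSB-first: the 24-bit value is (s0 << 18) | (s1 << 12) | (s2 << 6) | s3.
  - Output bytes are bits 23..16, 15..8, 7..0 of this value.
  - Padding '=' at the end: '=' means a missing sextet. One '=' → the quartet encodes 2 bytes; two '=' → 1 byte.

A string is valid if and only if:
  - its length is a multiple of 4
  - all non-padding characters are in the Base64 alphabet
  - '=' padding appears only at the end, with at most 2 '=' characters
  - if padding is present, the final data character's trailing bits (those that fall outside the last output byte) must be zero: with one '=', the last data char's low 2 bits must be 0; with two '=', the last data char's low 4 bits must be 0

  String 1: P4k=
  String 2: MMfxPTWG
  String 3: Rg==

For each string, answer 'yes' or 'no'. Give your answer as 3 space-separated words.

String 1: 'P4k=' → valid
String 2: 'MMfxPTWG' → valid
String 3: 'Rg==' → valid

Answer: yes yes yes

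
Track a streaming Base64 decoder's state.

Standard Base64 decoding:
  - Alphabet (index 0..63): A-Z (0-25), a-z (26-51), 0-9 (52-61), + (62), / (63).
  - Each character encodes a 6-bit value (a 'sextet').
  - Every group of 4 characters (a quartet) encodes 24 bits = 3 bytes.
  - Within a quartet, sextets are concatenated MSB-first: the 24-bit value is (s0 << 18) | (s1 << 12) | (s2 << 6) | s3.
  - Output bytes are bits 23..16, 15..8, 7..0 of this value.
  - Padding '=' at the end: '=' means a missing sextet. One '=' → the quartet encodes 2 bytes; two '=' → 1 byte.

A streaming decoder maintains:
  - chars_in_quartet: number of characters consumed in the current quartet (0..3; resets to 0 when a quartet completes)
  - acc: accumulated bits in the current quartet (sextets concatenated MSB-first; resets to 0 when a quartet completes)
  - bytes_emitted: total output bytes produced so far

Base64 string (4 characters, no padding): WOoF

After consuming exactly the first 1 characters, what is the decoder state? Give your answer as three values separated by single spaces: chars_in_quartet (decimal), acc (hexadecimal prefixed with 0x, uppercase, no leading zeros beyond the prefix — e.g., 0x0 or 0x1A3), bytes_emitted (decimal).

After char 0 ('W'=22): chars_in_quartet=1 acc=0x16 bytes_emitted=0

Answer: 1 0x16 0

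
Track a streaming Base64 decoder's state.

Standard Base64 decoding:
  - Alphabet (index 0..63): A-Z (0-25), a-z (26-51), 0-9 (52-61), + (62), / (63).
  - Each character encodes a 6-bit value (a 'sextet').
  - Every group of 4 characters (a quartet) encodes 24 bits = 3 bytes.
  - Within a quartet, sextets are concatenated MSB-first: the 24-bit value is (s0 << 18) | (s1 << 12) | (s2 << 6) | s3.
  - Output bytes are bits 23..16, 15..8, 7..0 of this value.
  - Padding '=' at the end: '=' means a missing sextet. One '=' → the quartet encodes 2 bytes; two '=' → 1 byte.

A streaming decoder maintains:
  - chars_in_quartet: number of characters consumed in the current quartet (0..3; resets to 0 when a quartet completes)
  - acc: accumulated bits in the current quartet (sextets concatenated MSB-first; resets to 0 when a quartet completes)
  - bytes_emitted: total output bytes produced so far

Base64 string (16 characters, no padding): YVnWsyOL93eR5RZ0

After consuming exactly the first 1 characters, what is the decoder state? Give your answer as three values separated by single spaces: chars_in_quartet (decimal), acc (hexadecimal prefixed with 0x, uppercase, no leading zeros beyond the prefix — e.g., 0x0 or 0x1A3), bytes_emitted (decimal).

After char 0 ('Y'=24): chars_in_quartet=1 acc=0x18 bytes_emitted=0

Answer: 1 0x18 0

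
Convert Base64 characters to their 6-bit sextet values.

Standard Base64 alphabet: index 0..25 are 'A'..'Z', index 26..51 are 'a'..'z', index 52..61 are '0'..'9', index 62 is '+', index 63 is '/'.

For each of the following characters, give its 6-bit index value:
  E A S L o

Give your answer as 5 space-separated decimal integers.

'E': A..Z range, ord('E') − ord('A') = 4
'A': A..Z range, ord('A') − ord('A') = 0
'S': A..Z range, ord('S') − ord('A') = 18
'L': A..Z range, ord('L') − ord('A') = 11
'o': a..z range, 26 + ord('o') − ord('a') = 40

Answer: 4 0 18 11 40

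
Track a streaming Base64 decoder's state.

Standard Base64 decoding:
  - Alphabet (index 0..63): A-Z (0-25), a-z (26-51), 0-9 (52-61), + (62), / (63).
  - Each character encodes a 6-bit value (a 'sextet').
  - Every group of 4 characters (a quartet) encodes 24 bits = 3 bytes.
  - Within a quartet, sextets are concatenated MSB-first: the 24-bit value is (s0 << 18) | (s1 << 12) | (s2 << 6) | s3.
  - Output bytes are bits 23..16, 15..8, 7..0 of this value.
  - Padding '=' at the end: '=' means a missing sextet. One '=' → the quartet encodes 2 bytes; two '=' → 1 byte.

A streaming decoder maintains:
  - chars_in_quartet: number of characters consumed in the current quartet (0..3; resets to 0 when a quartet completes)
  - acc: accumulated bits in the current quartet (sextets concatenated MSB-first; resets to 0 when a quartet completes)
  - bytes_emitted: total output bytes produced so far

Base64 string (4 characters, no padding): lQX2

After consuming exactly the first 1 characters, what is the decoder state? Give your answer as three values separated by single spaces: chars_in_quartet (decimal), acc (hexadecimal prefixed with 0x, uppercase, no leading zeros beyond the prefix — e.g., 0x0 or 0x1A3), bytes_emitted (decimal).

Answer: 1 0x25 0

Derivation:
After char 0 ('l'=37): chars_in_quartet=1 acc=0x25 bytes_emitted=0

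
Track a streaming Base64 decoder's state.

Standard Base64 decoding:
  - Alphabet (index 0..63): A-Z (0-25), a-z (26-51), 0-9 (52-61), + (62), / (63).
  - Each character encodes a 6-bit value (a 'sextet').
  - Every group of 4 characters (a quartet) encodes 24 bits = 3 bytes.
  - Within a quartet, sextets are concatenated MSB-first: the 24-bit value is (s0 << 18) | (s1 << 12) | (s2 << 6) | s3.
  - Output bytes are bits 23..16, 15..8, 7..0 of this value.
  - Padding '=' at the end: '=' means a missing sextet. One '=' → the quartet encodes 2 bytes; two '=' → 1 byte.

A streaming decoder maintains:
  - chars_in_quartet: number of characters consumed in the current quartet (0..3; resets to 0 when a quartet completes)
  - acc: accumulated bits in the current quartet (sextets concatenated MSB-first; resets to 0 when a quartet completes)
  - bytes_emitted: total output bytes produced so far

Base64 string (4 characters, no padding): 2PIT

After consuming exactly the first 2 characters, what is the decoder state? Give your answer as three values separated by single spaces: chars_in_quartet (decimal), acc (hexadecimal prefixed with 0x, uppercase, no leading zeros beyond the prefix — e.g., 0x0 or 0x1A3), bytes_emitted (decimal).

Answer: 2 0xD8F 0

Derivation:
After char 0 ('2'=54): chars_in_quartet=1 acc=0x36 bytes_emitted=0
After char 1 ('P'=15): chars_in_quartet=2 acc=0xD8F bytes_emitted=0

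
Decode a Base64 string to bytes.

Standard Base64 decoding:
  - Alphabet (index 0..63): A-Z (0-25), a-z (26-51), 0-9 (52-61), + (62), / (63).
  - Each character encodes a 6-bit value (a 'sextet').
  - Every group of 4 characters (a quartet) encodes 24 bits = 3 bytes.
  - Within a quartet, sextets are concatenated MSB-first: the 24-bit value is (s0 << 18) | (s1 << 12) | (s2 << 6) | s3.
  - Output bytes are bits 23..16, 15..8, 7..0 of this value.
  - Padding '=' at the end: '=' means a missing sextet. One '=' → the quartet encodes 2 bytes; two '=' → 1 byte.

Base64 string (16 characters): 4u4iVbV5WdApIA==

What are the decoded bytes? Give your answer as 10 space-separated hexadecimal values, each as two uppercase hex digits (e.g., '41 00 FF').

After char 0 ('4'=56): chars_in_quartet=1 acc=0x38 bytes_emitted=0
After char 1 ('u'=46): chars_in_quartet=2 acc=0xE2E bytes_emitted=0
After char 2 ('4'=56): chars_in_quartet=3 acc=0x38BB8 bytes_emitted=0
After char 3 ('i'=34): chars_in_quartet=4 acc=0xE2EE22 -> emit E2 EE 22, reset; bytes_emitted=3
After char 4 ('V'=21): chars_in_quartet=1 acc=0x15 bytes_emitted=3
After char 5 ('b'=27): chars_in_quartet=2 acc=0x55B bytes_emitted=3
After char 6 ('V'=21): chars_in_quartet=3 acc=0x156D5 bytes_emitted=3
After char 7 ('5'=57): chars_in_quartet=4 acc=0x55B579 -> emit 55 B5 79, reset; bytes_emitted=6
After char 8 ('W'=22): chars_in_quartet=1 acc=0x16 bytes_emitted=6
After char 9 ('d'=29): chars_in_quartet=2 acc=0x59D bytes_emitted=6
After char 10 ('A'=0): chars_in_quartet=3 acc=0x16740 bytes_emitted=6
After char 11 ('p'=41): chars_in_quartet=4 acc=0x59D029 -> emit 59 D0 29, reset; bytes_emitted=9
After char 12 ('I'=8): chars_in_quartet=1 acc=0x8 bytes_emitted=9
After char 13 ('A'=0): chars_in_quartet=2 acc=0x200 bytes_emitted=9
Padding '==': partial quartet acc=0x200 -> emit 20; bytes_emitted=10

Answer: E2 EE 22 55 B5 79 59 D0 29 20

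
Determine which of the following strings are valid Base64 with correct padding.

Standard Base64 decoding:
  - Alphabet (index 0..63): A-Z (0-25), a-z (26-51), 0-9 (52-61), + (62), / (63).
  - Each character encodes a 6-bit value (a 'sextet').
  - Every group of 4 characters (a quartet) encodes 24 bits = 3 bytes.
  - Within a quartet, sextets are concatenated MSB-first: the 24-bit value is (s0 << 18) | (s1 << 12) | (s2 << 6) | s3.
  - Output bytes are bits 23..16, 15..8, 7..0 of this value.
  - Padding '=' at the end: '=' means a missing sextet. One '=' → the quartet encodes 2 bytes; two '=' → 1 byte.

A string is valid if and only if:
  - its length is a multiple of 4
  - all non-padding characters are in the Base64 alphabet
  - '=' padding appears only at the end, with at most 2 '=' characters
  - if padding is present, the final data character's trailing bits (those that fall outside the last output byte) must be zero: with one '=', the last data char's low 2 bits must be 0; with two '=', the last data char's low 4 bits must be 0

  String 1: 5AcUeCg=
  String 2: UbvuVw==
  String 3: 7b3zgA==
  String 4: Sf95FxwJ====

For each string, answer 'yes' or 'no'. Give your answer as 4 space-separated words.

Answer: yes yes yes no

Derivation:
String 1: '5AcUeCg=' → valid
String 2: 'UbvuVw==' → valid
String 3: '7b3zgA==' → valid
String 4: 'Sf95FxwJ====' → invalid (4 pad chars (max 2))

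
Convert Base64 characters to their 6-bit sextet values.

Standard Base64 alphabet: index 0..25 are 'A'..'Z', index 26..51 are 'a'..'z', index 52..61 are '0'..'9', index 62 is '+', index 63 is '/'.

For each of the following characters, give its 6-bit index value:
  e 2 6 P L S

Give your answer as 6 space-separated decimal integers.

Answer: 30 54 58 15 11 18

Derivation:
'e': a..z range, 26 + ord('e') − ord('a') = 30
'2': 0..9 range, 52 + ord('2') − ord('0') = 54
'6': 0..9 range, 52 + ord('6') − ord('0') = 58
'P': A..Z range, ord('P') − ord('A') = 15
'L': A..Z range, ord('L') − ord('A') = 11
'S': A..Z range, ord('S') − ord('A') = 18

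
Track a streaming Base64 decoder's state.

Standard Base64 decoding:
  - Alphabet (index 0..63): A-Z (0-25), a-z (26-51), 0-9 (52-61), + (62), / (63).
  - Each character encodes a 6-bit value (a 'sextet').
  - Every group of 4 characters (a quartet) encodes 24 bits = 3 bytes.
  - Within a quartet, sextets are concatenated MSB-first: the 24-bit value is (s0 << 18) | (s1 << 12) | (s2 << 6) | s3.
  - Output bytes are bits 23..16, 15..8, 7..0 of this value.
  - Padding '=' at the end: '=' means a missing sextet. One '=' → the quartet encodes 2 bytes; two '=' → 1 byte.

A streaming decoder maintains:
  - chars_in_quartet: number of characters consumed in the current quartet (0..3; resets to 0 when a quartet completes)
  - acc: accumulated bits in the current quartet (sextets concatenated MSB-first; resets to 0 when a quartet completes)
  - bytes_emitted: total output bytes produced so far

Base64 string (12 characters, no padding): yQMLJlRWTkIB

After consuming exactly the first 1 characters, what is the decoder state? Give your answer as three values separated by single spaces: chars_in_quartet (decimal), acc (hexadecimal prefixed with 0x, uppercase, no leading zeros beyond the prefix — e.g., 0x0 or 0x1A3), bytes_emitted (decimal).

After char 0 ('y'=50): chars_in_quartet=1 acc=0x32 bytes_emitted=0

Answer: 1 0x32 0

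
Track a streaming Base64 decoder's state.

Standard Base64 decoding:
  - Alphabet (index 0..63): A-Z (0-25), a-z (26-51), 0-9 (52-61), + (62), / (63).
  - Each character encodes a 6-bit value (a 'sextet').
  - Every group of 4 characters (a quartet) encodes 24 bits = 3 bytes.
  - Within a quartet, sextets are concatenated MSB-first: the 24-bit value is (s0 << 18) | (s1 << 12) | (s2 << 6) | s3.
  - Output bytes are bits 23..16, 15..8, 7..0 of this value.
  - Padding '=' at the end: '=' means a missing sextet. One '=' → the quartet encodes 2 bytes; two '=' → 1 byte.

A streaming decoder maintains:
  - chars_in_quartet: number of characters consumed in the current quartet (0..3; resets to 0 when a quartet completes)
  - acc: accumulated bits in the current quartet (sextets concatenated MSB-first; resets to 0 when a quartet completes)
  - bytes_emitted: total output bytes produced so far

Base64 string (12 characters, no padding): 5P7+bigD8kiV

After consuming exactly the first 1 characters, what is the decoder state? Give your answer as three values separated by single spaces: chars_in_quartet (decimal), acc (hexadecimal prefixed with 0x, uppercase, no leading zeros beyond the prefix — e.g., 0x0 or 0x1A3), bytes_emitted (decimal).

Answer: 1 0x39 0

Derivation:
After char 0 ('5'=57): chars_in_quartet=1 acc=0x39 bytes_emitted=0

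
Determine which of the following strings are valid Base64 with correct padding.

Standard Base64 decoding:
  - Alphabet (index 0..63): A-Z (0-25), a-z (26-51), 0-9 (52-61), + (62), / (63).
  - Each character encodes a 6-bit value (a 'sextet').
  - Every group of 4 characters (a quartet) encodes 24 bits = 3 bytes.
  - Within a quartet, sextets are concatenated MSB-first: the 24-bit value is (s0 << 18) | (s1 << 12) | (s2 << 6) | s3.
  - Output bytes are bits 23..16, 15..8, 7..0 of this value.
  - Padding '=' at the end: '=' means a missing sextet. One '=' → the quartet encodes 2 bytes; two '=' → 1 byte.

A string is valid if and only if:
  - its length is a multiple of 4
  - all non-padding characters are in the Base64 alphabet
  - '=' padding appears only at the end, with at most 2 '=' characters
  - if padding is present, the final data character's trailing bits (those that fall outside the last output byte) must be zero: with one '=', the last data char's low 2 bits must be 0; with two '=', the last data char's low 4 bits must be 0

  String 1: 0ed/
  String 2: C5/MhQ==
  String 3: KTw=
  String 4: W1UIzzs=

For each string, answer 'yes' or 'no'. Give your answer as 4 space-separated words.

Answer: yes yes yes yes

Derivation:
String 1: '0ed/' → valid
String 2: 'C5/MhQ==' → valid
String 3: 'KTw=' → valid
String 4: 'W1UIzzs=' → valid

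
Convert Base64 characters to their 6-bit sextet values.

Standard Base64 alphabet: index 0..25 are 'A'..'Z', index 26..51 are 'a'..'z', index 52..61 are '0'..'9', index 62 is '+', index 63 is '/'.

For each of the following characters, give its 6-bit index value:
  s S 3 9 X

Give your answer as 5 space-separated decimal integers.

Answer: 44 18 55 61 23

Derivation:
's': a..z range, 26 + ord('s') − ord('a') = 44
'S': A..Z range, ord('S') − ord('A') = 18
'3': 0..9 range, 52 + ord('3') − ord('0') = 55
'9': 0..9 range, 52 + ord('9') − ord('0') = 61
'X': A..Z range, ord('X') − ord('A') = 23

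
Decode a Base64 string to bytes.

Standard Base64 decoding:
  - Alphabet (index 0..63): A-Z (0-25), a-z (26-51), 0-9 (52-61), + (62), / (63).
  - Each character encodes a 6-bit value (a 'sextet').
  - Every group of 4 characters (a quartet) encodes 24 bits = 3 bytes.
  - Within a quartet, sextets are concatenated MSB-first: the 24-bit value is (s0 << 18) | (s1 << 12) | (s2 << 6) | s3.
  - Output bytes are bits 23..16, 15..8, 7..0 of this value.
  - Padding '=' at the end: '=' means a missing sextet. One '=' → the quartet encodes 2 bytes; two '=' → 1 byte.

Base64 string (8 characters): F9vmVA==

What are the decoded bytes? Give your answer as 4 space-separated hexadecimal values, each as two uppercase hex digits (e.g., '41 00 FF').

Answer: 17 DB E6 54

Derivation:
After char 0 ('F'=5): chars_in_quartet=1 acc=0x5 bytes_emitted=0
After char 1 ('9'=61): chars_in_quartet=2 acc=0x17D bytes_emitted=0
After char 2 ('v'=47): chars_in_quartet=3 acc=0x5F6F bytes_emitted=0
After char 3 ('m'=38): chars_in_quartet=4 acc=0x17DBE6 -> emit 17 DB E6, reset; bytes_emitted=3
After char 4 ('V'=21): chars_in_quartet=1 acc=0x15 bytes_emitted=3
After char 5 ('A'=0): chars_in_quartet=2 acc=0x540 bytes_emitted=3
Padding '==': partial quartet acc=0x540 -> emit 54; bytes_emitted=4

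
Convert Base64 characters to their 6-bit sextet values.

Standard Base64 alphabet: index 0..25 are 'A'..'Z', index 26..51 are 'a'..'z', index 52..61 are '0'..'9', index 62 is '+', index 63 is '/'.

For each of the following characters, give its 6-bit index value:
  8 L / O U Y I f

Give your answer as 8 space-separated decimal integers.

'8': 0..9 range, 52 + ord('8') − ord('0') = 60
'L': A..Z range, ord('L') − ord('A') = 11
'/': index 63
'O': A..Z range, ord('O') − ord('A') = 14
'U': A..Z range, ord('U') − ord('A') = 20
'Y': A..Z range, ord('Y') − ord('A') = 24
'I': A..Z range, ord('I') − ord('A') = 8
'f': a..z range, 26 + ord('f') − ord('a') = 31

Answer: 60 11 63 14 20 24 8 31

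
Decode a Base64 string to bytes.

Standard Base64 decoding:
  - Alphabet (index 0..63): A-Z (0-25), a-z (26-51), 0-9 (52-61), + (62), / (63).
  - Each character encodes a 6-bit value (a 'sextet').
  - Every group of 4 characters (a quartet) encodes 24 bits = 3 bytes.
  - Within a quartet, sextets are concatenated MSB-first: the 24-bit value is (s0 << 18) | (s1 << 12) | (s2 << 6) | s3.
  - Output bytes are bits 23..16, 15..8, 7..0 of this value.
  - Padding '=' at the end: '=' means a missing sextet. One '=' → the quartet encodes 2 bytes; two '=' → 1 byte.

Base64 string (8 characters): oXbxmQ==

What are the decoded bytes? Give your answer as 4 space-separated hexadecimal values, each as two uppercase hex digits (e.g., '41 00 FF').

Answer: A1 76 F1 99

Derivation:
After char 0 ('o'=40): chars_in_quartet=1 acc=0x28 bytes_emitted=0
After char 1 ('X'=23): chars_in_quartet=2 acc=0xA17 bytes_emitted=0
After char 2 ('b'=27): chars_in_quartet=3 acc=0x285DB bytes_emitted=0
After char 3 ('x'=49): chars_in_quartet=4 acc=0xA176F1 -> emit A1 76 F1, reset; bytes_emitted=3
After char 4 ('m'=38): chars_in_quartet=1 acc=0x26 bytes_emitted=3
After char 5 ('Q'=16): chars_in_quartet=2 acc=0x990 bytes_emitted=3
Padding '==': partial quartet acc=0x990 -> emit 99; bytes_emitted=4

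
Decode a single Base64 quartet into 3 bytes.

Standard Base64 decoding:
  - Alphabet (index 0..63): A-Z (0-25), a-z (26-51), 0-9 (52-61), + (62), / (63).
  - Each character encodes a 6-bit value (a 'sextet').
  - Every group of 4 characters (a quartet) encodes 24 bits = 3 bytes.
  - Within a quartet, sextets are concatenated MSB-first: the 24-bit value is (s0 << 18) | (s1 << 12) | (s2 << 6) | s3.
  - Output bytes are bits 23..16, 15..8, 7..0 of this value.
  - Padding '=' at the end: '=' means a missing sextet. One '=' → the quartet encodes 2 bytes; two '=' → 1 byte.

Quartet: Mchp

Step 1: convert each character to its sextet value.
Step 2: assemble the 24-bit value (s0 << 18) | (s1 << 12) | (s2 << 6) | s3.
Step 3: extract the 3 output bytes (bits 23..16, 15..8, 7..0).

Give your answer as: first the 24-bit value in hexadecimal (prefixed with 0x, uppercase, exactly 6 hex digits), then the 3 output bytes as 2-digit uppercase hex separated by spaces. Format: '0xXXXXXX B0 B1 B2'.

Sextets: M=12, c=28, h=33, p=41
24-bit: (12<<18) | (28<<12) | (33<<6) | 41
      = 0x300000 | 0x01C000 | 0x000840 | 0x000029
      = 0x31C869
Bytes: (v>>16)&0xFF=31, (v>>8)&0xFF=C8, v&0xFF=69

Answer: 0x31C869 31 C8 69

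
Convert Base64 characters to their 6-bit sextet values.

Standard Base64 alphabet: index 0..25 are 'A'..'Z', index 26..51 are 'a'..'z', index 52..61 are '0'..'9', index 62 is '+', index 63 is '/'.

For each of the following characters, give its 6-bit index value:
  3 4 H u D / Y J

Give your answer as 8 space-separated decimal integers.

'3': 0..9 range, 52 + ord('3') − ord('0') = 55
'4': 0..9 range, 52 + ord('4') − ord('0') = 56
'H': A..Z range, ord('H') − ord('A') = 7
'u': a..z range, 26 + ord('u') − ord('a') = 46
'D': A..Z range, ord('D') − ord('A') = 3
'/': index 63
'Y': A..Z range, ord('Y') − ord('A') = 24
'J': A..Z range, ord('J') − ord('A') = 9

Answer: 55 56 7 46 3 63 24 9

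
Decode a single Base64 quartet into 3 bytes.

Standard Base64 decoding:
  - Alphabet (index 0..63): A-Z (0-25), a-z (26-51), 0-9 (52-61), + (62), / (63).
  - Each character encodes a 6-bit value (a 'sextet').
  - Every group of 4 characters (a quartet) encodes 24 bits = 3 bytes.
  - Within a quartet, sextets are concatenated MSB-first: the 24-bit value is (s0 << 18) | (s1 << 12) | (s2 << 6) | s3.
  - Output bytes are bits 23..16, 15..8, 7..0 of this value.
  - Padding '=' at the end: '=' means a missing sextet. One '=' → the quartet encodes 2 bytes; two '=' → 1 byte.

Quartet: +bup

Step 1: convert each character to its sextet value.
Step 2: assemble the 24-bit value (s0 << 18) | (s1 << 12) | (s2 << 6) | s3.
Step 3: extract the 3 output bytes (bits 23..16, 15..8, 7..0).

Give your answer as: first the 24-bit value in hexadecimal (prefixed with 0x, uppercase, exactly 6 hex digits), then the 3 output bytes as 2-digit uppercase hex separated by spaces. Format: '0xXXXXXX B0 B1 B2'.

Sextets: +=62, b=27, u=46, p=41
24-bit: (62<<18) | (27<<12) | (46<<6) | 41
      = 0xF80000 | 0x01B000 | 0x000B80 | 0x000029
      = 0xF9BBA9
Bytes: (v>>16)&0xFF=F9, (v>>8)&0xFF=BB, v&0xFF=A9

Answer: 0xF9BBA9 F9 BB A9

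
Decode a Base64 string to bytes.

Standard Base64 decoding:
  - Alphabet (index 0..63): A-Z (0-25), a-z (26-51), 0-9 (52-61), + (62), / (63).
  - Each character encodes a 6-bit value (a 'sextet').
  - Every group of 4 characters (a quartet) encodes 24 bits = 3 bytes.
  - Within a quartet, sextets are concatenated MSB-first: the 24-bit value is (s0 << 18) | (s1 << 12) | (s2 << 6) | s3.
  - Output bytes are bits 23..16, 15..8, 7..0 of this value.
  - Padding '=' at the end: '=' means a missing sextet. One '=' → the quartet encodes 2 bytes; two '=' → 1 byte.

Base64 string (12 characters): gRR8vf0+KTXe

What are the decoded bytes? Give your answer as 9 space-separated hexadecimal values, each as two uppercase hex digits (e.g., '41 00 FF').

After char 0 ('g'=32): chars_in_quartet=1 acc=0x20 bytes_emitted=0
After char 1 ('R'=17): chars_in_quartet=2 acc=0x811 bytes_emitted=0
After char 2 ('R'=17): chars_in_quartet=3 acc=0x20451 bytes_emitted=0
After char 3 ('8'=60): chars_in_quartet=4 acc=0x81147C -> emit 81 14 7C, reset; bytes_emitted=3
After char 4 ('v'=47): chars_in_quartet=1 acc=0x2F bytes_emitted=3
After char 5 ('f'=31): chars_in_quartet=2 acc=0xBDF bytes_emitted=3
After char 6 ('0'=52): chars_in_quartet=3 acc=0x2F7F4 bytes_emitted=3
After char 7 ('+'=62): chars_in_quartet=4 acc=0xBDFD3E -> emit BD FD 3E, reset; bytes_emitted=6
After char 8 ('K'=10): chars_in_quartet=1 acc=0xA bytes_emitted=6
After char 9 ('T'=19): chars_in_quartet=2 acc=0x293 bytes_emitted=6
After char 10 ('X'=23): chars_in_quartet=3 acc=0xA4D7 bytes_emitted=6
After char 11 ('e'=30): chars_in_quartet=4 acc=0x2935DE -> emit 29 35 DE, reset; bytes_emitted=9

Answer: 81 14 7C BD FD 3E 29 35 DE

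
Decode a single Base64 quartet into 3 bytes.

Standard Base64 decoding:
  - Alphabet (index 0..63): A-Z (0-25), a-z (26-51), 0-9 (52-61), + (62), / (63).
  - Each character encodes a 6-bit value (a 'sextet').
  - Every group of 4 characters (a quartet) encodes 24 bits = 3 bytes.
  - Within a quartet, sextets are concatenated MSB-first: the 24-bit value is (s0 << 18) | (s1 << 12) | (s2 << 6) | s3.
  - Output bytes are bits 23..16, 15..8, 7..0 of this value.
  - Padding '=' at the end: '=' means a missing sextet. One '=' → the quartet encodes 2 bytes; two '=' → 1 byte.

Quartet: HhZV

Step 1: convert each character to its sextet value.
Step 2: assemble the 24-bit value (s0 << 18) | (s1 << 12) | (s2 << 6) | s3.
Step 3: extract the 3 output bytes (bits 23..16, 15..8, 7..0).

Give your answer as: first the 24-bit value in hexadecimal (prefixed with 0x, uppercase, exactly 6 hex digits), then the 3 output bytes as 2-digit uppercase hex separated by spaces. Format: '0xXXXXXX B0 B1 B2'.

Sextets: H=7, h=33, Z=25, V=21
24-bit: (7<<18) | (33<<12) | (25<<6) | 21
      = 0x1C0000 | 0x021000 | 0x000640 | 0x000015
      = 0x1E1655
Bytes: (v>>16)&0xFF=1E, (v>>8)&0xFF=16, v&0xFF=55

Answer: 0x1E1655 1E 16 55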